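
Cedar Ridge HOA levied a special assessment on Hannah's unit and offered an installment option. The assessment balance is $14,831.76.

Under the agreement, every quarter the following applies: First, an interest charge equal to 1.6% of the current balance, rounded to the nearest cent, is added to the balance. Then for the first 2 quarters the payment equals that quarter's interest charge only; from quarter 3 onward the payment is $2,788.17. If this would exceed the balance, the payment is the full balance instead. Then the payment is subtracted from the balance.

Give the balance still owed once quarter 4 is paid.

Quarter 1: opening $14,831.76; interest $237.31 → $15,069.07; payment $237.31; balance $14,831.76
Quarter 2: opening $14,831.76; interest $237.31 → $15,069.07; payment $237.31; balance $14,831.76
Quarter 3: opening $14,831.76; interest $237.31 → $15,069.07; payment $2,788.17; balance $12,280.90
Quarter 4: opening $12,280.90; interest $196.49 → $12,477.39; payment $2,788.17; balance $9,689.22

$9,689.22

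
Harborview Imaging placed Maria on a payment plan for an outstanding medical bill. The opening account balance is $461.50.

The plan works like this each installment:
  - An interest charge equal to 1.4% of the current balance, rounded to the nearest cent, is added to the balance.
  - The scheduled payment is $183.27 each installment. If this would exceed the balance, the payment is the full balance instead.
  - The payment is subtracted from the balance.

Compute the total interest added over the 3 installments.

$11.93

Installment 1: opening $461.50; interest $6.46 → $467.96; payment $183.27; balance $284.69
Installment 2: opening $284.69; interest $3.99 → $288.68; payment $183.27; balance $105.41
Installment 3: opening $105.41; interest $1.48 → $106.89; payment $106.89; balance $0.00
Total interest: $6.46 + $3.99 + $1.48 = $11.93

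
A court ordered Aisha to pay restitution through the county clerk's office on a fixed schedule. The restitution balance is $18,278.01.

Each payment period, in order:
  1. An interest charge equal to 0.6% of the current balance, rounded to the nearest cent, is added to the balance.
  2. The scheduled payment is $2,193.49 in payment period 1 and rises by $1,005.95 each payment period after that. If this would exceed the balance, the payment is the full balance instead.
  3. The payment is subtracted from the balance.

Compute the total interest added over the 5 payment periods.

$362.03

Payment period 1: opening $18,278.01; interest $109.67 → $18,387.68; payment $2,193.49; balance $16,194.19
Payment period 2: opening $16,194.19; interest $97.17 → $16,291.36; payment $3,199.44; balance $13,091.92
Payment period 3: opening $13,091.92; interest $78.55 → $13,170.47; payment $4,205.39; balance $8,965.08
Payment period 4: opening $8,965.08; interest $53.79 → $9,018.87; payment $5,211.34; balance $3,807.53
Payment period 5: opening $3,807.53; interest $22.85 → $3,830.38; payment $3,830.38; balance $0.00
Total interest: $109.67 + $97.17 + $78.55 + $53.79 + $22.85 = $362.03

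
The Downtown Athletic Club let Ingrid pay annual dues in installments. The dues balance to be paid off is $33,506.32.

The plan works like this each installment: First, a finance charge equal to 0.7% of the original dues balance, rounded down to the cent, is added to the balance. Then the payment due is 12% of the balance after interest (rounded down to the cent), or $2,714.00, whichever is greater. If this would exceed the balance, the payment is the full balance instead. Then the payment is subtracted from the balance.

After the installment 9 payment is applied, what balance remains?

$8,384.80

Installment 1: $33,506.32 +$234.54 interest = $33,740.86; pay $4,048.90 → $29,691.96
Installment 2: $29,691.96 +$234.54 interest = $29,926.50; pay $3,591.18 → $26,335.32
Installment 3: $26,335.32 +$234.54 interest = $26,569.86; pay $3,188.38 → $23,381.48
Installment 4: $23,381.48 +$234.54 interest = $23,616.02; pay $2,833.92 → $20,782.10
Installment 5: $20,782.10 +$234.54 interest = $21,016.64; pay $2,714.00 → $18,302.64
Installment 6: $18,302.64 +$234.54 interest = $18,537.18; pay $2,714.00 → $15,823.18
Installment 7: $15,823.18 +$234.54 interest = $16,057.72; pay $2,714.00 → $13,343.72
Installment 8: $13,343.72 +$234.54 interest = $13,578.26; pay $2,714.00 → $10,864.26
Installment 9: $10,864.26 +$234.54 interest = $11,098.80; pay $2,714.00 → $8,384.80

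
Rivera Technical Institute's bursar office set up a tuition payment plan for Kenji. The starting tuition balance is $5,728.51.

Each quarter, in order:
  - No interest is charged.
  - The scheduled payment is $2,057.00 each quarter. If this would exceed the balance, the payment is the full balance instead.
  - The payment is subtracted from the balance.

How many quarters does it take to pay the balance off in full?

3

# | Opening | Payment | End bal
1 | $5,728.51 | $2,057.00 | $3,671.51
2 | $3,671.51 | $2,057.00 | $1,614.51
3 | $1,614.51 | $1,614.51 | $0.00
Balance reaches $0.00 in quarter 3.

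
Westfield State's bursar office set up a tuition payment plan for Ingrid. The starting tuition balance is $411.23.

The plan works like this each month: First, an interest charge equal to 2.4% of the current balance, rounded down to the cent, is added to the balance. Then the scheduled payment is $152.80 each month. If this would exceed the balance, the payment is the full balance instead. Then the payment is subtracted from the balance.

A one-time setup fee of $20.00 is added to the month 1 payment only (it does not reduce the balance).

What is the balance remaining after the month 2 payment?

Month 1: opening $411.23; interest $9.86 → $421.09; payment $152.80 (+ $20.00 fee); balance $268.29
Month 2: opening $268.29; interest $6.43 → $274.72; payment $152.80; balance $121.92

$121.92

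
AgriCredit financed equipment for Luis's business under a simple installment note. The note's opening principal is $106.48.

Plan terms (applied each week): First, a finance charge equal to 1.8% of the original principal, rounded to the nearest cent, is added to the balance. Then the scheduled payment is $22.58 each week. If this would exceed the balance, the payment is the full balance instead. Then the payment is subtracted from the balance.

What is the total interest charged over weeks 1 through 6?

$11.52

Week 1: opening $106.48; interest $1.92 → $108.40; payment $22.58; balance $85.82
Week 2: opening $85.82; interest $1.92 → $87.74; payment $22.58; balance $65.16
Week 3: opening $65.16; interest $1.92 → $67.08; payment $22.58; balance $44.50
Week 4: opening $44.50; interest $1.92 → $46.42; payment $22.58; balance $23.84
Week 5: opening $23.84; interest $1.92 → $25.76; payment $22.58; balance $3.18
Week 6: opening $3.18; interest $1.92 → $5.10; payment $5.10; balance $0.00
Total interest: $1.92 + $1.92 + $1.92 + $1.92 + $1.92 + $1.92 = $11.52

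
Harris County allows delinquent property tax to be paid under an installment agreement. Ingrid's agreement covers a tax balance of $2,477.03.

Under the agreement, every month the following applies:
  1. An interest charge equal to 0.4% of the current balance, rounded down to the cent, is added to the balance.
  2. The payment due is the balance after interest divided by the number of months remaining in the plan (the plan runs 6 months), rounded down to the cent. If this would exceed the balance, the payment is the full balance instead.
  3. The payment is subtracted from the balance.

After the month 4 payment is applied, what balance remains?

Month 1: $2,477.03 +$9.90 interest = $2,486.93; pay $414.48 → $2,072.45
Month 2: $2,072.45 +$8.28 interest = $2,080.73; pay $416.14 → $1,664.59
Month 3: $1,664.59 +$6.65 interest = $1,671.24; pay $417.81 → $1,253.43
Month 4: $1,253.43 +$5.01 interest = $1,258.44; pay $419.48 → $838.96

$838.96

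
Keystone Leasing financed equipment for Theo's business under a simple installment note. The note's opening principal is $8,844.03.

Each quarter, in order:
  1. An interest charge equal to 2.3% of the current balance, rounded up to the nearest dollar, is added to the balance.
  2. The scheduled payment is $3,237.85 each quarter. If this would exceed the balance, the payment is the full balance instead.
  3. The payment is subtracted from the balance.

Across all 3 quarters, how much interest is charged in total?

$401.00

Quarter 1: opening $8,844.03; interest $204.00 → $9,048.03; payment $3,237.85; balance $5,810.18
Quarter 2: opening $5,810.18; interest $134.00 → $5,944.18; payment $3,237.85; balance $2,706.33
Quarter 3: opening $2,706.33; interest $63.00 → $2,769.33; payment $2,769.33; balance $0.00
Total interest: $204.00 + $134.00 + $63.00 = $401.00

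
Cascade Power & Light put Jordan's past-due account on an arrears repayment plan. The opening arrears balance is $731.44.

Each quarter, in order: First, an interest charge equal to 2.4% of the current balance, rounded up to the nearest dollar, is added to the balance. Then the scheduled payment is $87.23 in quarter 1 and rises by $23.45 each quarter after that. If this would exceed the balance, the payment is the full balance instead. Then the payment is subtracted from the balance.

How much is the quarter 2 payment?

Quarter 1: $731.44 +$18.00 interest = $749.44; pay $87.23 → $662.21
Quarter 2: $662.21 +$16.00 interest = $678.21; pay $110.68 → $567.53

$110.68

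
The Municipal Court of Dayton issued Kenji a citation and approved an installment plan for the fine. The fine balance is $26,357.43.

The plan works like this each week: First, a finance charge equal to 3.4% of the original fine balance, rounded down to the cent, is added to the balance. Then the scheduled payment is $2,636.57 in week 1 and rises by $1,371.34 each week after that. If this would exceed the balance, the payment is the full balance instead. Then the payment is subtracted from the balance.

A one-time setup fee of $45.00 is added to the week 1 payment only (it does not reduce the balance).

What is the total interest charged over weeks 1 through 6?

$5,376.90

# | Opening | Interest | Payment | Fee | End bal
1 | $26,357.43 | $896.15 | $2,636.57 | $45.00 | $24,617.01
2 | $24,617.01 | $896.15 | $4,007.91 | — | $21,505.25
3 | $21,505.25 | $896.15 | $5,379.25 | — | $17,022.15
4 | $17,022.15 | $896.15 | $6,750.59 | — | $11,167.71
5 | $11,167.71 | $896.15 | $8,121.93 | — | $3,941.93
6 | $3,941.93 | $896.15 | $4,838.08 | — | $0.00
Total interest: $896.15 + $896.15 + $896.15 + $896.15 + $896.15 + $896.15 = $5,376.90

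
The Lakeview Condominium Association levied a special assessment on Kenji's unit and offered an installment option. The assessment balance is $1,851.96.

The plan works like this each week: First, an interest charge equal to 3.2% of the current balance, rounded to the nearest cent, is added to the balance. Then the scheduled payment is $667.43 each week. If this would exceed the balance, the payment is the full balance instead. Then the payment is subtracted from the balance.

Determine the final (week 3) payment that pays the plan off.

$635.88

Week 1: $1,851.96 +$59.26 interest = $1,911.22; pay $667.43 → $1,243.79
Week 2: $1,243.79 +$39.80 interest = $1,283.59; pay $667.43 → $616.16
Week 3: $616.16 +$19.72 interest = $635.88; pay $635.88 → $0.00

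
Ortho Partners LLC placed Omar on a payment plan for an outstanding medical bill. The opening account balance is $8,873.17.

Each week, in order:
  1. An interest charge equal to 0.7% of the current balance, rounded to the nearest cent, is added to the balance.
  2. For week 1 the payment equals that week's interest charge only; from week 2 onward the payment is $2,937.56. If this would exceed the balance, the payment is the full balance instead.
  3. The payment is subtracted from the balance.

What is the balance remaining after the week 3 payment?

Week 1: $8,873.17 +$62.11 interest = $8,935.28; pay $62.11 → $8,873.17
Week 2: $8,873.17 +$62.11 interest = $8,935.28; pay $2,937.56 → $5,997.72
Week 3: $5,997.72 +$41.98 interest = $6,039.70; pay $2,937.56 → $3,102.14

$3,102.14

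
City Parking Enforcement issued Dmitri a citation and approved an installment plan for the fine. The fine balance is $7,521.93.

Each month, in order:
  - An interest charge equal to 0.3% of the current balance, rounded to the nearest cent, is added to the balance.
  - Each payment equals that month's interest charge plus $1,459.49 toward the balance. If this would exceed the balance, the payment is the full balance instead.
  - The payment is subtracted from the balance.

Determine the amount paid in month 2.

Month 1: opening $7,521.93; interest $22.57 → $7,544.50; payment $1,482.06; balance $6,062.44
Month 2: opening $6,062.44; interest $18.19 → $6,080.63; payment $1,477.68; balance $4,602.95

$1,477.68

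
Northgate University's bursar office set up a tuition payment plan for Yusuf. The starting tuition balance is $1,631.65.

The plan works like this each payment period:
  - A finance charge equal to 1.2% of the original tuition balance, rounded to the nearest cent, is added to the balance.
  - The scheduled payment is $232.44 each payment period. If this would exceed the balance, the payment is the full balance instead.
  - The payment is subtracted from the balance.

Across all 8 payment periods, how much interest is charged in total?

$156.64

Payment period 1: opening $1,631.65; interest $19.58 → $1,651.23; payment $232.44; balance $1,418.79
Payment period 2: opening $1,418.79; interest $19.58 → $1,438.37; payment $232.44; balance $1,205.93
Payment period 3: opening $1,205.93; interest $19.58 → $1,225.51; payment $232.44; balance $993.07
Payment period 4: opening $993.07; interest $19.58 → $1,012.65; payment $232.44; balance $780.21
Payment period 5: opening $780.21; interest $19.58 → $799.79; payment $232.44; balance $567.35
Payment period 6: opening $567.35; interest $19.58 → $586.93; payment $232.44; balance $354.49
Payment period 7: opening $354.49; interest $19.58 → $374.07; payment $232.44; balance $141.63
Payment period 8: opening $141.63; interest $19.58 → $161.21; payment $161.21; balance $0.00
Total interest: $19.58 + $19.58 + $19.58 + $19.58 + $19.58 + $19.58 + $19.58 + $19.58 = $156.64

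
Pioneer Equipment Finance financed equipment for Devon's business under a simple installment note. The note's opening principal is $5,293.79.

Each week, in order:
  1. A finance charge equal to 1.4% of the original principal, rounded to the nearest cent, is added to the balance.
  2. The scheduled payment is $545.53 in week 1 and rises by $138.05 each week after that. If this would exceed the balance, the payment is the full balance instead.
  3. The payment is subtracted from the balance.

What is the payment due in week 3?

Week 1: $5,293.79 +$74.11 interest = $5,367.90; pay $545.53 → $4,822.37
Week 2: $4,822.37 +$74.11 interest = $4,896.48; pay $683.58 → $4,212.90
Week 3: $4,212.90 +$74.11 interest = $4,287.01; pay $821.63 → $3,465.38

$821.63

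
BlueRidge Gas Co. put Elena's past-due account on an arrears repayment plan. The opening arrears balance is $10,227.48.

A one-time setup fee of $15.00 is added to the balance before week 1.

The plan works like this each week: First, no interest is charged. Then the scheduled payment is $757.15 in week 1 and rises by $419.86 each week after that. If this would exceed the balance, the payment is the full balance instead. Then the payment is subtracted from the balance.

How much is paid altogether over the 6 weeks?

Week 1: opening $10,242.48; payment $757.15; balance $9,485.33
Week 2: opening $9,485.33; payment $1,177.01; balance $8,308.32
Week 3: opening $8,308.32; payment $1,596.87; balance $6,711.45
Week 4: opening $6,711.45; payment $2,016.73; balance $4,694.72
Week 5: opening $4,694.72; payment $2,436.59; balance $2,258.13
Week 6: opening $2,258.13; payment $2,258.13; balance $0.00
Total paid: $10,242.48

$10,242.48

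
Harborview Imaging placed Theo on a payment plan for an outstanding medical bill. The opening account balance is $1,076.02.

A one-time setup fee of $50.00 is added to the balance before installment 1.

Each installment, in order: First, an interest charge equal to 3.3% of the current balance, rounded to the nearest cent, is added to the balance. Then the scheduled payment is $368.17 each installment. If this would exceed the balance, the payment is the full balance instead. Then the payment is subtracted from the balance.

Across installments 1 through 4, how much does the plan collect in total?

$1,207.67

Installment 1: opening $1,126.02; interest $37.16 → $1,163.18; payment $368.17; balance $795.01
Installment 2: opening $795.01; interest $26.24 → $821.25; payment $368.17; balance $453.08
Installment 3: opening $453.08; interest $14.95 → $468.03; payment $368.17; balance $99.86
Installment 4: opening $99.86; interest $3.30 → $103.16; payment $103.16; balance $0.00
Total paid: $1,207.67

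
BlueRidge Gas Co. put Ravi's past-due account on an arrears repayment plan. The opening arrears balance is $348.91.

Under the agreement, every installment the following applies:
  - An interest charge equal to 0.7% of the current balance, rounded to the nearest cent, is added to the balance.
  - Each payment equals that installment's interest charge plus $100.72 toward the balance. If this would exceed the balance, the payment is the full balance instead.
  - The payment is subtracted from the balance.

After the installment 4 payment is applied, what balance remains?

# | Opening | Interest | Payment | End bal
1 | $348.91 | $2.44 | $103.16 | $248.19
2 | $248.19 | $1.74 | $102.46 | $147.47
3 | $147.47 | $1.03 | $101.75 | $46.75
4 | $46.75 | $0.33 | $47.08 | $0.00

$0.00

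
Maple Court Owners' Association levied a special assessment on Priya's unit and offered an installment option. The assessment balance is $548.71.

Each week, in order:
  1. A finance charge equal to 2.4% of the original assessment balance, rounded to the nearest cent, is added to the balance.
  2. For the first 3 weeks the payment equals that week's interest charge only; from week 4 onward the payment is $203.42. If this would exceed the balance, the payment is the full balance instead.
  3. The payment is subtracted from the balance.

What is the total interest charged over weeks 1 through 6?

# | Opening | Interest | Payment | End bal
1 | $548.71 | $13.17 | $13.17 | $548.71
2 | $548.71 | $13.17 | $13.17 | $548.71
3 | $548.71 | $13.17 | $13.17 | $548.71
4 | $548.71 | $13.17 | $203.42 | $358.46
5 | $358.46 | $13.17 | $203.42 | $168.21
6 | $168.21 | $13.17 | $181.38 | $0.00
Total interest: $13.17 + $13.17 + $13.17 + $13.17 + $13.17 + $13.17 = $79.02

$79.02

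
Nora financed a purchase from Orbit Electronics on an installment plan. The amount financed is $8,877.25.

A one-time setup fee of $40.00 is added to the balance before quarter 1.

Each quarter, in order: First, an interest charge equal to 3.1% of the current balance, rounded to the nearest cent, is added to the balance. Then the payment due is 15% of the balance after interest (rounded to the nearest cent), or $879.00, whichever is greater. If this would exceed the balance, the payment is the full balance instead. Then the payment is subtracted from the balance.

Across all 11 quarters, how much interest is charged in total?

$1,567.40

Quarter 1: opening $8,917.25; interest $276.43 → $9,193.68; payment $1,379.05; balance $7,814.63
Quarter 2: opening $7,814.63; interest $242.25 → $8,056.88; payment $1,208.53; balance $6,848.35
Quarter 3: opening $6,848.35; interest $212.30 → $7,060.65; payment $1,059.10; balance $6,001.55
Quarter 4: opening $6,001.55; interest $186.05 → $6,187.60; payment $928.14; balance $5,259.46
Quarter 5: opening $5,259.46; interest $163.04 → $5,422.50; payment $879.00; balance $4,543.50
Quarter 6: opening $4,543.50; interest $140.85 → $4,684.35; payment $879.00; balance $3,805.35
Quarter 7: opening $3,805.35; interest $117.97 → $3,923.32; payment $879.00; balance $3,044.32
Quarter 8: opening $3,044.32; interest $94.37 → $3,138.69; payment $879.00; balance $2,259.69
Quarter 9: opening $2,259.69; interest $70.05 → $2,329.74; payment $879.00; balance $1,450.74
Quarter 10: opening $1,450.74; interest $44.97 → $1,495.71; payment $879.00; balance $616.71
Quarter 11: opening $616.71; interest $19.12 → $635.83; payment $635.83; balance $0.00
Total interest: $276.43 + $242.25 + $212.30 + $186.05 + $163.04 + $140.85 + $117.97 + $94.37 + $70.05 + $44.97 + $19.12 = $1,567.40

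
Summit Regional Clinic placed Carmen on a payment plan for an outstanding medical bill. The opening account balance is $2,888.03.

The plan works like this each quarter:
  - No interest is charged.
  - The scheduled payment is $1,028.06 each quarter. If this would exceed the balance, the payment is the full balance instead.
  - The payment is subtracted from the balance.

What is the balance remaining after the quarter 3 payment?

$0.00

Quarter 1: opening $2,888.03; payment $1,028.06; balance $1,859.97
Quarter 2: opening $1,859.97; payment $1,028.06; balance $831.91
Quarter 3: opening $831.91; payment $831.91; balance $0.00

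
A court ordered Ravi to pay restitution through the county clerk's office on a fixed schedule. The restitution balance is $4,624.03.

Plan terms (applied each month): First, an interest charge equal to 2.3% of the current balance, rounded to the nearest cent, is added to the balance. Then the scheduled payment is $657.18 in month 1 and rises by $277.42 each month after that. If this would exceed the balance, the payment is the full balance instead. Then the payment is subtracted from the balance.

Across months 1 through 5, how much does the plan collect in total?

# | Opening | Interest | Payment | End bal
1 | $4,624.03 | $106.35 | $657.18 | $4,073.20
2 | $4,073.20 | $93.68 | $934.60 | $3,232.28
3 | $3,232.28 | $74.34 | $1,212.02 | $2,094.60
4 | $2,094.60 | $48.18 | $1,489.44 | $653.34
5 | $653.34 | $15.03 | $668.37 | $0.00
Total paid: $4,961.61

$4,961.61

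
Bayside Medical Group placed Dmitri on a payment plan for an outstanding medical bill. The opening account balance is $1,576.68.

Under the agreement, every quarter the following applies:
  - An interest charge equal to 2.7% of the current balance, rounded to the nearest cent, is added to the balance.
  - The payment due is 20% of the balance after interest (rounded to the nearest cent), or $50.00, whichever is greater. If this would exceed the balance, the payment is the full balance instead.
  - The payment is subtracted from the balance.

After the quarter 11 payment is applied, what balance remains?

$176.95

Quarter 1: $1,576.68 +$42.57 interest = $1,619.25; pay $323.85 → $1,295.40
Quarter 2: $1,295.40 +$34.98 interest = $1,330.38; pay $266.08 → $1,064.30
Quarter 3: $1,064.30 +$28.74 interest = $1,093.04; pay $218.61 → $874.43
Quarter 4: $874.43 +$23.61 interest = $898.04; pay $179.61 → $718.43
Quarter 5: $718.43 +$19.40 interest = $737.83; pay $147.57 → $590.26
Quarter 6: $590.26 +$15.94 interest = $606.20; pay $121.24 → $484.96
Quarter 7: $484.96 +$13.09 interest = $498.05; pay $99.61 → $398.44
Quarter 8: $398.44 +$10.76 interest = $409.20; pay $81.84 → $327.36
Quarter 9: $327.36 +$8.84 interest = $336.20; pay $67.24 → $268.96
Quarter 10: $268.96 +$7.26 interest = $276.22; pay $55.24 → $220.98
Quarter 11: $220.98 +$5.97 interest = $226.95; pay $50.00 → $176.95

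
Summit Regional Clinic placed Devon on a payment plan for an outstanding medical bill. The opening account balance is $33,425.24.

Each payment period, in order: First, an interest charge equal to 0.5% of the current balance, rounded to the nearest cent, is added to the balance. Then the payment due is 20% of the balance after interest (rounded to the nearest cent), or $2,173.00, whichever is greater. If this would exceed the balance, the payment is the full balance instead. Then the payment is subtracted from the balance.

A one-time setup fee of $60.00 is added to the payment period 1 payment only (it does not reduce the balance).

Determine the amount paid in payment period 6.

# | Opening | Interest | Payment | Fee | End bal
1 | $33,425.24 | $167.13 | $6,718.47 | $60.00 | $26,873.90
2 | $26,873.90 | $134.37 | $5,401.65 | — | $21,606.62
3 | $21,606.62 | $108.03 | $4,342.93 | — | $17,371.72
4 | $17,371.72 | $86.86 | $3,491.72 | — | $13,966.86
5 | $13,966.86 | $69.83 | $2,807.34 | — | $11,229.35
6 | $11,229.35 | $56.15 | $2,257.10 | — | $9,028.40

$2,257.10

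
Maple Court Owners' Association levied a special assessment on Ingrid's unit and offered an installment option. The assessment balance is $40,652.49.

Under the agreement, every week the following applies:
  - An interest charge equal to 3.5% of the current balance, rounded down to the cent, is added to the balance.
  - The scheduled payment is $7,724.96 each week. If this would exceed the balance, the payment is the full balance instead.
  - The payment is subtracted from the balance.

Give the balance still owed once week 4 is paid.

# | Opening | Interest | Payment | End bal
1 | $40,652.49 | $1,422.83 | $7,724.96 | $34,350.36
2 | $34,350.36 | $1,202.26 | $7,724.96 | $27,827.66
3 | $27,827.66 | $973.96 | $7,724.96 | $21,076.66
4 | $21,076.66 | $737.68 | $7,724.96 | $14,089.38

$14,089.38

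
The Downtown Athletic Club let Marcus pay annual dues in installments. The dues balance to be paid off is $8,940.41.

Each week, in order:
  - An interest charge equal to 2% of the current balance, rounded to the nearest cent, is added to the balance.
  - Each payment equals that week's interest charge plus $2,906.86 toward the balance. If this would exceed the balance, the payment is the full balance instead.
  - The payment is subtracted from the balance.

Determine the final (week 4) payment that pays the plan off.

Week 1: opening $8,940.41; interest $178.81 → $9,119.22; payment $3,085.67; balance $6,033.55
Week 2: opening $6,033.55; interest $120.67 → $6,154.22; payment $3,027.53; balance $3,126.69
Week 3: opening $3,126.69; interest $62.53 → $3,189.22; payment $2,969.39; balance $219.83
Week 4: opening $219.83; interest $4.40 → $224.23; payment $224.23; balance $0.00

$224.23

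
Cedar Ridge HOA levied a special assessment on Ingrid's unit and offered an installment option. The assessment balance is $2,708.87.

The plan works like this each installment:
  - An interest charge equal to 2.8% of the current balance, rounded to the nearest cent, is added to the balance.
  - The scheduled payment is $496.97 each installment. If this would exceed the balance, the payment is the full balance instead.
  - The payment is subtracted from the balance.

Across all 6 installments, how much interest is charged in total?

$271.48

Installment 1: opening $2,708.87; interest $75.85 → $2,784.72; payment $496.97; balance $2,287.75
Installment 2: opening $2,287.75; interest $64.06 → $2,351.81; payment $496.97; balance $1,854.84
Installment 3: opening $1,854.84; interest $51.94 → $1,906.78; payment $496.97; balance $1,409.81
Installment 4: opening $1,409.81; interest $39.47 → $1,449.28; payment $496.97; balance $952.31
Installment 5: opening $952.31; interest $26.66 → $978.97; payment $496.97; balance $482.00
Installment 6: opening $482.00; interest $13.50 → $495.50; payment $495.50; balance $0.00
Total interest: $75.85 + $64.06 + $51.94 + $39.47 + $26.66 + $13.50 = $271.48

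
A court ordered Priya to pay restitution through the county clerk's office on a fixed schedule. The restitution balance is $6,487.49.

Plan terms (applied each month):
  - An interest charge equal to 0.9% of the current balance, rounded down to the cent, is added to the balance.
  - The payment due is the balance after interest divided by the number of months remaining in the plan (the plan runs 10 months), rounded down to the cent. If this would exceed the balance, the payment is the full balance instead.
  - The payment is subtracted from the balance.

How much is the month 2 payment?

Month 1: $6,487.49 +$58.38 interest = $6,545.87; pay $654.58 → $5,891.29
Month 2: $5,891.29 +$53.02 interest = $5,944.31; pay $660.47 → $5,283.84

$660.47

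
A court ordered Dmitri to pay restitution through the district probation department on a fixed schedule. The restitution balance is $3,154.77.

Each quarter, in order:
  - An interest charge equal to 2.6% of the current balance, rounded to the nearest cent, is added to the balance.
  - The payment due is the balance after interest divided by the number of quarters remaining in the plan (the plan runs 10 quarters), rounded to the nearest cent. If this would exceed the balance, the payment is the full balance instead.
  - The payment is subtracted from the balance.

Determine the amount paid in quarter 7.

Quarter 1: opening $3,154.77; interest $82.02 → $3,236.79; payment $323.68; balance $2,913.11
Quarter 2: opening $2,913.11; interest $75.74 → $2,988.85; payment $332.09; balance $2,656.76
Quarter 3: opening $2,656.76; interest $69.08 → $2,725.84; payment $340.73; balance $2,385.11
Quarter 4: opening $2,385.11; interest $62.01 → $2,447.12; payment $349.59; balance $2,097.53
Quarter 5: opening $2,097.53; interest $54.54 → $2,152.07; payment $358.68; balance $1,793.39
Quarter 6: opening $1,793.39; interest $46.63 → $1,840.02; payment $368.00; balance $1,472.02
Quarter 7: opening $1,472.02; interest $38.27 → $1,510.29; payment $377.57; balance $1,132.72

$377.57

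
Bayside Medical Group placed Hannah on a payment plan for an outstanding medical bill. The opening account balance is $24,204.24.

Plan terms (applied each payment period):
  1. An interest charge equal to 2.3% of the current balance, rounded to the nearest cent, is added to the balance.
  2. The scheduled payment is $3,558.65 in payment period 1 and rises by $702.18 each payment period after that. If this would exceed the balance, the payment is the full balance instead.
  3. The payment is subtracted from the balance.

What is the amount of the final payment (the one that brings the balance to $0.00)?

# | Opening | Interest | Payment | End bal
1 | $24,204.24 | $556.70 | $3,558.65 | $21,202.29
2 | $21,202.29 | $487.65 | $4,260.83 | $17,429.11
3 | $17,429.11 | $400.87 | $4,963.01 | $12,866.97
4 | $12,866.97 | $295.94 | $5,665.19 | $7,497.72
5 | $7,497.72 | $172.45 | $6,367.37 | $1,302.80
6 | $1,302.80 | $29.96 | $1,332.76 | $0.00

$1,332.76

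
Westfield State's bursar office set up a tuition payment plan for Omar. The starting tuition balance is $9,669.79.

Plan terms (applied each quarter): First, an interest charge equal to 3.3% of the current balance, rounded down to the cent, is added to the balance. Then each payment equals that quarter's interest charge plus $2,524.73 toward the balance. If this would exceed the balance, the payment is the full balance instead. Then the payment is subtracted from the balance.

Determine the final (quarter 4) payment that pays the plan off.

# | Opening | Interest | Payment | End bal
1 | $9,669.79 | $319.10 | $2,843.83 | $7,145.06
2 | $7,145.06 | $235.78 | $2,760.51 | $4,620.33
3 | $4,620.33 | $152.47 | $2,677.20 | $2,095.60
4 | $2,095.60 | $69.15 | $2,164.75 | $0.00

$2,164.75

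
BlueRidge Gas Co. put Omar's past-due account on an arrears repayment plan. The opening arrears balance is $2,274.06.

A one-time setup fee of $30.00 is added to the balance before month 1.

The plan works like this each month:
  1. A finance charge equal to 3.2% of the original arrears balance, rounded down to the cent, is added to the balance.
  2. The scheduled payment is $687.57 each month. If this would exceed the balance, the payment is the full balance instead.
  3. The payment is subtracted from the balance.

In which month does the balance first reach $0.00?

Month 1: opening $2,304.06; interest $72.76 → $2,376.82; payment $687.57; balance $1,689.25
Month 2: opening $1,689.25; interest $72.76 → $1,762.01; payment $687.57; balance $1,074.44
Month 3: opening $1,074.44; interest $72.76 → $1,147.20; payment $687.57; balance $459.63
Month 4: opening $459.63; interest $72.76 → $532.39; payment $532.39; balance $0.00
Balance reaches $0.00 in month 4.

4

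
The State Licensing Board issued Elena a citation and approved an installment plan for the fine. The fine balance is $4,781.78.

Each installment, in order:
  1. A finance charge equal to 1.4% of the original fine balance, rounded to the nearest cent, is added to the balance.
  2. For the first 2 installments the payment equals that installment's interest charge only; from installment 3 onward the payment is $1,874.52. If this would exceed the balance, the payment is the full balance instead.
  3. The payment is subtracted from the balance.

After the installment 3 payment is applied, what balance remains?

$2,974.20

Installment 1: $4,781.78 +$66.94 interest = $4,848.72; pay $66.94 → $4,781.78
Installment 2: $4,781.78 +$66.94 interest = $4,848.72; pay $66.94 → $4,781.78
Installment 3: $4,781.78 +$66.94 interest = $4,848.72; pay $1,874.52 → $2,974.20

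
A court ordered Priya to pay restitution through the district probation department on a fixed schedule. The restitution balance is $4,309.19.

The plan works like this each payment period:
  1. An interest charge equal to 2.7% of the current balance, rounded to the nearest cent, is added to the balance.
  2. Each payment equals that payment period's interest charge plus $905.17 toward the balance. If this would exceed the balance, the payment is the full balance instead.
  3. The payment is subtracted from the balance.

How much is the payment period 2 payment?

Payment period 1: opening $4,309.19; interest $116.35 → $4,425.54; payment $1,021.52; balance $3,404.02
Payment period 2: opening $3,404.02; interest $91.91 → $3,495.93; payment $997.08; balance $2,498.85

$997.08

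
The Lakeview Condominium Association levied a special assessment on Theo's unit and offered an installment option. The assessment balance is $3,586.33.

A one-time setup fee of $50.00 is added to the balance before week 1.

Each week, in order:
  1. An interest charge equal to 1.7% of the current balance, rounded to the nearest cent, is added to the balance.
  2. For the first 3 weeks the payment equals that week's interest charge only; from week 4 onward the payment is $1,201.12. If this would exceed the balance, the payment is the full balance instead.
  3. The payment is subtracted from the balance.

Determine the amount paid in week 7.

# | Opening | Interest | Payment | End bal
1 | $3,636.33 | $61.82 | $61.82 | $3,636.33
2 | $3,636.33 | $61.82 | $61.82 | $3,636.33
3 | $3,636.33 | $61.82 | $61.82 | $3,636.33
4 | $3,636.33 | $61.82 | $1,201.12 | $2,497.03
5 | $2,497.03 | $42.45 | $1,201.12 | $1,338.36
6 | $1,338.36 | $22.75 | $1,201.12 | $159.99
7 | $159.99 | $2.72 | $162.71 | $0.00

$162.71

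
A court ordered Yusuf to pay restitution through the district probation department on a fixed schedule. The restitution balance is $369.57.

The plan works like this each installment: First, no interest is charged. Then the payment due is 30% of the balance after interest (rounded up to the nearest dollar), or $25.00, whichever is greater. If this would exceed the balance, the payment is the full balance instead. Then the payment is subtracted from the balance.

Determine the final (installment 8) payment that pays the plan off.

# | Opening | Payment | End bal
1 | $369.57 | $111.00 | $258.57
2 | $258.57 | $78.00 | $180.57
3 | $180.57 | $55.00 | $125.57
4 | $125.57 | $38.00 | $87.57
5 | $87.57 | $27.00 | $60.57
6 | $60.57 | $25.00 | $35.57
7 | $35.57 | $25.00 | $10.57
8 | $10.57 | $10.57 | $0.00

$10.57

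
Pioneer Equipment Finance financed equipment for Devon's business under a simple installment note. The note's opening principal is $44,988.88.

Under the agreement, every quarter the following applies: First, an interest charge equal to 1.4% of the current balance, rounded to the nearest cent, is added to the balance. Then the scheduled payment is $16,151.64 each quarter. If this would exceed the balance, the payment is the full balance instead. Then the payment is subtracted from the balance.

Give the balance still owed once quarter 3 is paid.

Quarter 1: opening $44,988.88; interest $629.84 → $45,618.72; payment $16,151.64; balance $29,467.08
Quarter 2: opening $29,467.08; interest $412.54 → $29,879.62; payment $16,151.64; balance $13,727.98
Quarter 3: opening $13,727.98; interest $192.19 → $13,920.17; payment $13,920.17; balance $0.00

$0.00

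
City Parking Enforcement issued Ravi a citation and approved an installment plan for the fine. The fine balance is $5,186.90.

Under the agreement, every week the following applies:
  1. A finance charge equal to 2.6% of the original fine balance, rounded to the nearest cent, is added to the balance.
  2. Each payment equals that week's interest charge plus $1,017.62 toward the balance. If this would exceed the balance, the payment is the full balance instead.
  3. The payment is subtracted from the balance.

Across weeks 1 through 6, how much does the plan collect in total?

$5,996.06

Week 1: opening $5,186.90; interest $134.86 → $5,321.76; payment $1,152.48; balance $4,169.28
Week 2: opening $4,169.28; interest $134.86 → $4,304.14; payment $1,152.48; balance $3,151.66
Week 3: opening $3,151.66; interest $134.86 → $3,286.52; payment $1,152.48; balance $2,134.04
Week 4: opening $2,134.04; interest $134.86 → $2,268.90; payment $1,152.48; balance $1,116.42
Week 5: opening $1,116.42; interest $134.86 → $1,251.28; payment $1,152.48; balance $98.80
Week 6: opening $98.80; interest $134.86 → $233.66; payment $233.66; balance $0.00
Total paid: $5,996.06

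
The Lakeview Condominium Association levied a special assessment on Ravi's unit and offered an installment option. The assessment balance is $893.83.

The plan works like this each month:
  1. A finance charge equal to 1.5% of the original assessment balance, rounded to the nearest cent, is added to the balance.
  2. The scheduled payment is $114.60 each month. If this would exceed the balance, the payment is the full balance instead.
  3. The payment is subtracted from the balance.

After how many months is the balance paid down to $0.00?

Month 1: $893.83 +$13.41 interest = $907.24; pay $114.60 → $792.64
Month 2: $792.64 +$13.41 interest = $806.05; pay $114.60 → $691.45
Month 3: $691.45 +$13.41 interest = $704.86; pay $114.60 → $590.26
Month 4: $590.26 +$13.41 interest = $603.67; pay $114.60 → $489.07
Month 5: $489.07 +$13.41 interest = $502.48; pay $114.60 → $387.88
Month 6: $387.88 +$13.41 interest = $401.29; pay $114.60 → $286.69
Month 7: $286.69 +$13.41 interest = $300.10; pay $114.60 → $185.50
Month 8: $185.50 +$13.41 interest = $198.91; pay $114.60 → $84.31
Month 9: $84.31 +$13.41 interest = $97.72; pay $97.72 → $0.00
Balance reaches $0.00 in month 9.

9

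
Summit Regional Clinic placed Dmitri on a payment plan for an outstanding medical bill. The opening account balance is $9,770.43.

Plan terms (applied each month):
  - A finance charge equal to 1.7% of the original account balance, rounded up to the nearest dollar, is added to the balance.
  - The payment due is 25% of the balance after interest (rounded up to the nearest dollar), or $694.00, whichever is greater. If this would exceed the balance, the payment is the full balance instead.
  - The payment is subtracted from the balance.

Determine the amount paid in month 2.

$1,905.00

Month 1: opening $9,770.43; interest $167.00 → $9,937.43; payment $2,485.00; balance $7,452.43
Month 2: opening $7,452.43; interest $167.00 → $7,619.43; payment $1,905.00; balance $5,714.43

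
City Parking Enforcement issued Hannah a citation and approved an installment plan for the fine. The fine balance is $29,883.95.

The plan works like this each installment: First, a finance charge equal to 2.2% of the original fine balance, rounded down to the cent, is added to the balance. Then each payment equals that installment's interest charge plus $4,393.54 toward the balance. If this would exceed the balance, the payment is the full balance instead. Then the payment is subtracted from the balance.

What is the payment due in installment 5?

$5,050.98

# | Opening | Interest | Payment | End bal
1 | $29,883.95 | $657.44 | $5,050.98 | $25,490.41
2 | $25,490.41 | $657.44 | $5,050.98 | $21,096.87
3 | $21,096.87 | $657.44 | $5,050.98 | $16,703.33
4 | $16,703.33 | $657.44 | $5,050.98 | $12,309.79
5 | $12,309.79 | $657.44 | $5,050.98 | $7,916.25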